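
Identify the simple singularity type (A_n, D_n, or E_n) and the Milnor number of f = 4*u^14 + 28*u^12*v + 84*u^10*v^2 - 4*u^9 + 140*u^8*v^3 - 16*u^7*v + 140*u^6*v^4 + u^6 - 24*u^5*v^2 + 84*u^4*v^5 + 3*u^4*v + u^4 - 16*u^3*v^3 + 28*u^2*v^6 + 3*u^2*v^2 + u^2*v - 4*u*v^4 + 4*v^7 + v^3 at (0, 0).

The Hessian of f at 0 has rank 0. Corank 2; j^3 = v*(u^2 + v^2) splits into three distinct lines over C (the quadratic factor has nonzero discriminant), so D_4.

Type D4, Milnor number mu = 4.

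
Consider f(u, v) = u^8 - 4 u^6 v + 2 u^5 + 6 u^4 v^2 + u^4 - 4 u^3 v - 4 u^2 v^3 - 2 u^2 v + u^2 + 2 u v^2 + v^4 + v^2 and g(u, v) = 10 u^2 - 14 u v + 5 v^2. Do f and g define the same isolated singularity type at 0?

The Hessian of f at 0 is [[2, 0], [0, 2]] with rank 2, so corank 0. A Groebner basis of the Jacobian ideal J(f) in C{u,v} is {u, v}; counting standard monomials gives mu = 1. Corank 0: nondegenerate Morse point, so A_1. The Hessian of g at 0 is [[20, -14], [-14, 10]] with rank 2, so corank 0. A Groebner basis of the Jacobian ideal J(g) in C{u,v} is {u, v}; counting standard monomials gives mu = 1. Corank 0: nondegenerate Morse point, so A_1. Both have type A_1, hence right-equivalent.

Yes.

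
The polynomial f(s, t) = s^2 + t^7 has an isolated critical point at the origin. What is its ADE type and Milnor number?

Type A_{6}, Milnor number mu = 6.

The Hessian of f at 0 has rank 1. Corank 1: A-series; mu = 6 gives A_6.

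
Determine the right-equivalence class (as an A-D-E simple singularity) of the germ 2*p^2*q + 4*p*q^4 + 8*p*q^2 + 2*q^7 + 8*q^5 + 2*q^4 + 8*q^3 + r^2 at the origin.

The Hessian of f at 0 has rank 1. Corank 2; j^3 = 2*q*(p + 2*q)^2 has shape L^2 M (L != M), so D-series; mu = 5 gives D_5.

D_{5}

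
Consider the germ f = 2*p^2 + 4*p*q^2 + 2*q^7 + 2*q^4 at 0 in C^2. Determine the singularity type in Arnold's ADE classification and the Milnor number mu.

The Hessian of f at 0 has rank 1. Corank 1: A-series; mu = 6 gives A_6.

Type A_6, Milnor number mu = 6.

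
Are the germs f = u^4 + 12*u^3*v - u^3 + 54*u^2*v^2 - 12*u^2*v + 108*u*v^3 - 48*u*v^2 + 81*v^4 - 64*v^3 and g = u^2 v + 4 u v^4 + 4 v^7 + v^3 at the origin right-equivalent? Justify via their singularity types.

The Hessian of f at 0 is [[0, 0], [0, 0]] with rank 0, so corank 2. A Groebner basis of the Jacobian ideal J(f) in C{u,v} is {v^4, u*v^2 + 11*v^3/3, u^2 + 8*u*v + 16*v^2}; counting standard monomials gives mu = 6. Corank 2; j^3 = -(u + 4*v)^3 is a perfect cube, so E-series; the 4-jet and mu = 6 give E_6. The Hessian of g at 0 is [[0, 0], [0, 0]] with rank 0, so corank 2. A Groebner basis of the Jacobian ideal J(g) in C{u,v} is {v^3, u^2 + 3*v^2, u*v}; counting standard monomials gives mu = 4. Corank 2; j^3 = v*(u^2 + v^2) splits into three distinct lines over C (the quadratic factor has nonzero discriminant), so D_4. f is E_6 but g is D_4, hence not right-equivalent.

No.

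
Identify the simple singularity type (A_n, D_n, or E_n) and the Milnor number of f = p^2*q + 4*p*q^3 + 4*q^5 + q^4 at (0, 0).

The Hessian of f at 0 is [[0, 0], [0, 0]] with rank 0, so corank 2. A Groebner basis of the Jacobian ideal J(f) in C{p,q} is {p*q^2, p*q/2 + q^3, p^2 - 2*p*q}; counting standard monomials gives mu = 5. Corank 2; j^3 = p^2*q has shape L^2 M (L != M), so D-series; mu = 5 gives D_5.

Type D_5, Milnor number mu = 5.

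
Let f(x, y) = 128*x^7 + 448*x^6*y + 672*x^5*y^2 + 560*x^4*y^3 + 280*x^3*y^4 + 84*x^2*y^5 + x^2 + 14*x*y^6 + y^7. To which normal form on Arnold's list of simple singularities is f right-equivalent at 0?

The Hessian of f at 0 has rank 1. Corank 1: A-series; mu = 6 gives A_6.

A_6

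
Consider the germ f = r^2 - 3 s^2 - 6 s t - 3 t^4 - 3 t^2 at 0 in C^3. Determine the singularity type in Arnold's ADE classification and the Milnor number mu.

Type A_3, Milnor number mu = 3.

The Hessian of f at 0 is [[-6, -6, 0], [-6, -6, 0], [0, 0, 2]] with rank 2, so corank 1. A Groebner basis of the Jacobian ideal J(f) in C{s,t,r} is {t^3, s + t, r}; counting standard monomials gives mu = 3. Corank 1: A-series; mu = 3 gives A_3.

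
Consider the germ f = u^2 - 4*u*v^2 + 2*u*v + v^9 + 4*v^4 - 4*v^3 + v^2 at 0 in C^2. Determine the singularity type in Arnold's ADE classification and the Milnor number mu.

Type A_8, Milnor number mu = 8.

The Hessian of f at 0 has rank 1. Corank 1: A-series; mu = 8 gives A_8.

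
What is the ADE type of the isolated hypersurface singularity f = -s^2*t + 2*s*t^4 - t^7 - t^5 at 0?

The Hessian of f at 0 is [[0, 0], [0, 0]] with rank 0, so corank 2. A Groebner basis of the Jacobian ideal J(f) in C{s,t} is {-s*t + t^4, s*t^2, s^2 + 5*s*t}; counting standard monomials gives mu = 6. Corank 2; j^3 = -s^2*t has shape L^2 M (L != M), so D-series; mu = 6 gives D_6.

D_6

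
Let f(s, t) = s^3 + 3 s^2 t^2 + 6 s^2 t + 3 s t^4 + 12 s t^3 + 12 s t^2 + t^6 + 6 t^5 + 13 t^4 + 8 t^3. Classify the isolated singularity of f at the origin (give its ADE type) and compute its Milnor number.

Type E_6, Milnor number mu = 6.

The Hessian of f at 0 is [[0, 0], [0, 0]] with rank 0, so corank 2. A Groebner basis of the Jacobian ideal J(f) in C{s,t} is {s^3 + 6*s^2 + 24*s*t + 24*t^2, s^2*t - 2*s^2 - 8*s*t - 8*t^2, s^2/2 + s*t^2 + 2*s*t + 2*t^2, t^3}; counting standard monomials gives mu = 6. Corank 2; j^3 = (s + 2*t)^3 is a perfect cube, so E-series; the 4-jet and mu = 6 give E_6.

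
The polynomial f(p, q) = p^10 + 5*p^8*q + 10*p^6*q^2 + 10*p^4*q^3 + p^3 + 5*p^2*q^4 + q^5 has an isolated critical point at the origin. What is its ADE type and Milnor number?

Type E_{8}, Milnor number mu = 8.

The Hessian of f at 0 has rank 0. Corank 2; j^3 = p^3 is a perfect cube, so E-series; the 5-jet and mu = 8 give E_8.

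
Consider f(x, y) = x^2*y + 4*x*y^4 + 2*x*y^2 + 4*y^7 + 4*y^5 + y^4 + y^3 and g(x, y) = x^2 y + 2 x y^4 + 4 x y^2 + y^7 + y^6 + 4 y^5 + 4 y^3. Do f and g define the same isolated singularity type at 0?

No.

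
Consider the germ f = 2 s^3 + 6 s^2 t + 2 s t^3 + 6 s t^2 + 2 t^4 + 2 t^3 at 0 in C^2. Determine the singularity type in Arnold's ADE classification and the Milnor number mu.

The Hessian of f at 0 has rank 0. Corank 2; j^3 = 2*(s + t)^3 is a perfect cube, so E-series; the 4-jet and mu = 7 give E_7.

Type E_7, Milnor number mu = 7.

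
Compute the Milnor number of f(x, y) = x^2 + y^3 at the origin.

The Hessian of f at 0 is [[2, 0], [0, 0]] with rank 1, so corank 1. A Groebner basis of the Jacobian ideal J(f) in C{x,y} is {y^2, x}; counting standard monomials gives mu = 2. Corank 1: A-series; mu = 2 gives A_2.

2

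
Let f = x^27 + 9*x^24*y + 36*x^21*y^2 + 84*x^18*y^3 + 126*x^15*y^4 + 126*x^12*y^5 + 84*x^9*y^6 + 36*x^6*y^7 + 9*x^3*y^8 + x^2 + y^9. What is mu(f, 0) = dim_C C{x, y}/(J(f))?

8

The Hessian of f at 0 has rank 1. Corank 1: A-series; mu = 8 gives A_8.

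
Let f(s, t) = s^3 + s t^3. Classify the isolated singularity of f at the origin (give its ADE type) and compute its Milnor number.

Type E_{7}, Milnor number mu = 7.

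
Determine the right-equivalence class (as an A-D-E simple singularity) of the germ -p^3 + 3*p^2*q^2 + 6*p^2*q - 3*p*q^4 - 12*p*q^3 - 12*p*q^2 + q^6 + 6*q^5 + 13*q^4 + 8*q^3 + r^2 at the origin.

E_6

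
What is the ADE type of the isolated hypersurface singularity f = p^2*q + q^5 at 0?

The Hessian of f at 0 has rank 0. Corank 2; j^3 = p^2*q has shape L^2 M (L != M), so D-series; mu = 6 gives D_6.

D_{6}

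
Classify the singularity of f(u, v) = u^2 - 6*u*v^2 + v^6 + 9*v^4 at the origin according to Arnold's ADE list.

A5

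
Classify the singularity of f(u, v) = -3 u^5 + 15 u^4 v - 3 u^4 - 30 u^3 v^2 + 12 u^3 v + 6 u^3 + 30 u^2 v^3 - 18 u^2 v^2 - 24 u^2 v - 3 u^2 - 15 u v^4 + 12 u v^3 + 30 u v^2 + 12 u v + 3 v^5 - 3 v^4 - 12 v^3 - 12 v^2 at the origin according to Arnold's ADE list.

The Hessian of f at 0 is [[-6, 12], [12, -24]] with rank 1, so corank 1. A Groebner basis of the Jacobian ideal J(f) in C{u,v} is {-u/2 + v^3 + v^2/2 + v, u^2 - 2*u - 2*v^2 + 4*v, u*v - u/2 - 3*v^2/2 + v}; counting standard monomials gives mu = 4. Corank 1: A-series; mu = 4 gives A_4.

A_{4}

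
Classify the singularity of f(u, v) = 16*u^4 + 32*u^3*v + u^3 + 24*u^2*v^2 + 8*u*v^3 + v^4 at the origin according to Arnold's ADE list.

E_{6}

The Hessian of f at 0 has rank 0. Corank 2; j^3 = u^3 is a perfect cube, so E-series; the 4-jet and mu = 6 give E_6.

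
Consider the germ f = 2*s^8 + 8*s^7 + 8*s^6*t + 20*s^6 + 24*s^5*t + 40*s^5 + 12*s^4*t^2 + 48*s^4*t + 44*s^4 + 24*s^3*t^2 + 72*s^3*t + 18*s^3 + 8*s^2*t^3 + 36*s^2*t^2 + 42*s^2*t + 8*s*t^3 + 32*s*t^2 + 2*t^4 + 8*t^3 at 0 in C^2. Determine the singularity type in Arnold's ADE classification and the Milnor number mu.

The Hessian of f at 0 is [[0, 0], [0, 0]] with rank 0, so corank 2. A Groebner basis of the Jacobian ideal J(f) in C{s,t} is {s*t^2 - 27*s*t/10 - 9*t^2/5, 81*s*t/20 + t^3 + 27*t^2/10, s^2 + 19*s*t/15 + 2*t^2/5}; counting standard monomials gives mu = 5. Corank 2; j^3 = 2*(s + t)*(3*s + 2*t)^2 has shape L^2 M (L != M), so D-series; mu = 5 gives D_5.

Type D_{5}, Milnor number mu = 5.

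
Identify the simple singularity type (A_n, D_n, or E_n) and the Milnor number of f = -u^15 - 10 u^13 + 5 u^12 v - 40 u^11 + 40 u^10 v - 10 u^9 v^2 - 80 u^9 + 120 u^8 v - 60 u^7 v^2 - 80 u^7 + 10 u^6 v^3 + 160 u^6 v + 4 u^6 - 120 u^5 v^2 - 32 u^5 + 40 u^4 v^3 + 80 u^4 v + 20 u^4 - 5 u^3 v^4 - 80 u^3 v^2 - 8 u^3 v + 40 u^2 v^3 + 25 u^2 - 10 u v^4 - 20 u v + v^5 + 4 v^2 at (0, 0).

Type A4, Milnor number mu = 4.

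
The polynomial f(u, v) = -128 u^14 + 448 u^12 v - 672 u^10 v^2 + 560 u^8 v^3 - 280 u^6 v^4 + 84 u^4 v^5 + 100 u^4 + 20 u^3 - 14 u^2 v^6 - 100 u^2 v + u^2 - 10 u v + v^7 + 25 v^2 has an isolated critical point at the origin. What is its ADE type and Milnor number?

The Hessian of f at 0 is [[2, -10], [-10, 50]] with rank 1, so corank 1. A Groebner basis of the Jacobian ideal J(f) in C{u,v} is {-7*u*v/18750 - u/375000 + v^4 - 2*v^3/75 + 3*v^2/2500 + v/75000, u*v^2 + 2*u*v/75 + u/7500 - 5*v^3/3 - v^2/10 - v/1500, u^2 + u/10 - v/2}; counting standard monomials gives mu = 6. Corank 1: A-series; mu = 6 gives A_6.

Type A_6, Milnor number mu = 6.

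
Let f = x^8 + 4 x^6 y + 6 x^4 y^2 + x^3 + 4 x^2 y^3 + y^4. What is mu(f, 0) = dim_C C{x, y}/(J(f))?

6

The Hessian of f at 0 has rank 0. Corank 2; j^3 = x^3 is a perfect cube, so E-series; the 4-jet and mu = 6 give E_6.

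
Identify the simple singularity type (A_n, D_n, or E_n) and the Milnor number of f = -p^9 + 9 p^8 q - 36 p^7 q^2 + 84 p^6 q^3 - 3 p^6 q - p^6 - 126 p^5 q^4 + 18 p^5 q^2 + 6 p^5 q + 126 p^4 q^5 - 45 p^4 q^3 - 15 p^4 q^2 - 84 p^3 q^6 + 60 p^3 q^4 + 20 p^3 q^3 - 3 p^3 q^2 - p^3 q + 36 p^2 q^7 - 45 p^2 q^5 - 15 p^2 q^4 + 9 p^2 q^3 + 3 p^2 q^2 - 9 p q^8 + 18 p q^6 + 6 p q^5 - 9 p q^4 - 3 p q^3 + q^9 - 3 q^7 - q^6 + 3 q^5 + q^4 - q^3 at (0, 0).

The Hessian of f at 0 is [[0, 0], [0, 0]] with rank 0, so corank 2. A Groebner basis of the Jacobian ideal J(f) in C{p,q} is {p^3 - 3*p*q^2 + 3*q^2, p^2*q - 2*p*q^2, q^3}; counting standard monomials gives mu = 7. Corank 2; j^3 = -q^3 is a perfect cube, so E-series; the 4-jet and mu = 7 give E_7.

Type E7, Milnor number mu = 7.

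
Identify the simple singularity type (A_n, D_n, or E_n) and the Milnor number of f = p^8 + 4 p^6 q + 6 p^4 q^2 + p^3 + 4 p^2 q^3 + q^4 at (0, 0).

The Hessian of f at 0 has rank 0. Corank 2; j^3 = p^3 is a perfect cube, so E-series; the 4-jet and mu = 6 give E_6.

Type E6, Milnor number mu = 6.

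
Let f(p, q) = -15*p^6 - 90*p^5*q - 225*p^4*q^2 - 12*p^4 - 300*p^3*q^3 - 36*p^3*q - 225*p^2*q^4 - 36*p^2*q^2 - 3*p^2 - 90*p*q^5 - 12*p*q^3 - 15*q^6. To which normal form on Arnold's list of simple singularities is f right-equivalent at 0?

A5

The Hessian of f at 0 is [[-6, 0], [0, 0]] with rank 1, so corank 1. A Groebner basis of the Jacobian ideal J(f) in C{p,q} is {p*q^2, p/2 + q^3, p^2}; counting standard monomials gives mu = 5. Corank 1: A-series; mu = 5 gives A_5.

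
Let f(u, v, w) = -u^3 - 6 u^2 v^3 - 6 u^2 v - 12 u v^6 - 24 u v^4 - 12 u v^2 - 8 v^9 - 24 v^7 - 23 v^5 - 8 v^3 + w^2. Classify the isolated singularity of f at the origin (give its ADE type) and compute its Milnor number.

The Hessian of f at 0 is [[0, 0, 0], [0, 0, 0], [0, 0, 2]] with rank 1, so corank 2. A Groebner basis of the Jacobian ideal J(f) in C{u,v,w} is {u^2/4 + u*v^3 + u*v + v^2, v^4, u^3 - 12*u*v^2 - 16*v^3, u^2*v + 4*u*v^2 + 4*v^3, w}; counting standard monomials gives mu = 8. Corank 2; j^3 = -(u + 2*v)^3 is a perfect cube, so E-series; the 5-jet and mu = 8 give E_8.

Type E8, Milnor number mu = 8.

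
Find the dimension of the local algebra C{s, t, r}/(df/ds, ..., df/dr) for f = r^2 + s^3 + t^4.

The Hessian of f at 0 has rank 1. Corank 2; j^3 = s^3 is a perfect cube, so E-series; the 4-jet and mu = 6 give E_6.

6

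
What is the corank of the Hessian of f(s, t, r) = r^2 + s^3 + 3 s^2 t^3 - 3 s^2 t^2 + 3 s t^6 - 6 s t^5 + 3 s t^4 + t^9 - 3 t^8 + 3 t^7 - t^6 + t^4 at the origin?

The Hessian at 0 is [[0, 0, 0], [0, 0, 0], [0, 0, 2]] of rank 1; hence corank 2.

2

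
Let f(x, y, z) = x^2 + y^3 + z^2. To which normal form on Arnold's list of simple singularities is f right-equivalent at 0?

A_2

The Hessian of f at 0 is [[2, 0, 0], [0, 0, 0], [0, 0, 2]] with rank 2, so corank 1. A Groebner basis of the Jacobian ideal J(f) in C{x,y,z} is {y^2, x, z}; counting standard monomials gives mu = 2. Corank 1: A-series; mu = 2 gives A_2.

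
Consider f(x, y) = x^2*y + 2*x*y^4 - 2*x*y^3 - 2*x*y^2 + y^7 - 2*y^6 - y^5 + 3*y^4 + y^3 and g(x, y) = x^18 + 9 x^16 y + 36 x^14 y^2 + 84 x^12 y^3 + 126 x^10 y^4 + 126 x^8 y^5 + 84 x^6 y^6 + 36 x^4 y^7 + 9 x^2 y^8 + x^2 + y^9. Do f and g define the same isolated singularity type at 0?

No.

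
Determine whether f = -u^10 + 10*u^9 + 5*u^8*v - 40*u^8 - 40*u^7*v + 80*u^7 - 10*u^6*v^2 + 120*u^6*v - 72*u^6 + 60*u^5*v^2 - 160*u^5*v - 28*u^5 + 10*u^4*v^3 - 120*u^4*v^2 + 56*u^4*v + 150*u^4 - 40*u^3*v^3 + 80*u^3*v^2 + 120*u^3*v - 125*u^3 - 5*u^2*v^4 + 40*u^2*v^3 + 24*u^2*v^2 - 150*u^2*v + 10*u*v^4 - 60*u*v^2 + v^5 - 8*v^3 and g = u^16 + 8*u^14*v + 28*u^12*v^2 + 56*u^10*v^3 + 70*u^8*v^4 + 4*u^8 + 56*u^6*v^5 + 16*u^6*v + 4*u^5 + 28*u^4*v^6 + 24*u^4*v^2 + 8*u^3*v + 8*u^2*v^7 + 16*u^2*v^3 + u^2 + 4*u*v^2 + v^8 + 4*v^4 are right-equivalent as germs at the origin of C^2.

No.

The Hessian of f at 0 is [[0, 0], [0, 0]] with rank 0, so corank 2. A Groebner basis of the Jacobian ideal J(f) in C{u,v} is {-53125*u^2/384 + u*v^3 + 425*u*v^2/24 - 10625*u*v/96 + 85*v^3/12 - 2125*v^2/96, 15625*u^2/48 - 125*u*v^2/3 + 3125*u*v/12 + v^4 - 50*v^3/3 + 625*v^2/12, u^3 + 5*u^2/4 - 16*u*v^2/25 + u*v - 24*v^3/125 + v^2/5, u^2*v - 25*u^2/24 + 14*u*v^2/15 - 5*u*v/6 + 16*v^3/75 - v^2/6}; counting standard monomials gives mu = 8. Corank 2; j^3 = -(5*u + 2*v)^3 is a perfect cube, so E-series; the 5-jet and mu = 8 give E_8. The Hessian of g at 0 is [[2, 0], [0, 0]] with rank 1, so corank 1. A Groebner basis of the Jacobian ideal J(g) in C{u,v} is {-u^2/4 + v^4, u^3 - u*v/2 - v^3, u^2*v + u/4 + v^2/2, u^2/2 + u*v^2}; counting standard monomials gives mu = 7. Corank 1: A-series; mu = 7 gives A_7. f is E_8 but g is A_7, hence not right-equivalent.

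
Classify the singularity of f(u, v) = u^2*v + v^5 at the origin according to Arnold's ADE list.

The Hessian of f at 0 is [[0, 0], [0, 0]] with rank 0, so corank 2. A Groebner basis of the Jacobian ideal J(f) in C{u,v} is {u^2/5 + v^4, u^3, u*v}; counting standard monomials gives mu = 6. Corank 2; j^3 = u^2*v has shape L^2 M (L != M), so D-series; mu = 6 gives D_6.

D_{6}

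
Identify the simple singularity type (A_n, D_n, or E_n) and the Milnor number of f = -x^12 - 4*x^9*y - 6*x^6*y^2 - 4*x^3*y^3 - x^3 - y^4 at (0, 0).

The Hessian of f at 0 is [[0, 0], [0, 0]] with rank 0, so corank 2. A Groebner basis of the Jacobian ideal J(f) in C{x,y} is {y^3, x^2}; counting standard monomials gives mu = 6. Corank 2; j^3 = -x^3 is a perfect cube, so E-series; the 4-jet and mu = 6 give E_6.

Type E6, Milnor number mu = 6.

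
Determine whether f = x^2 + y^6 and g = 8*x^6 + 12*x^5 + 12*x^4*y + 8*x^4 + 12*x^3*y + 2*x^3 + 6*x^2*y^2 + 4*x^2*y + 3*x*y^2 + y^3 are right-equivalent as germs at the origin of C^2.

No.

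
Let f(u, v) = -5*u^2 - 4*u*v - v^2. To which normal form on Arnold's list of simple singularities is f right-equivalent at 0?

A_1

The Hessian of f at 0 is [[-10, -4], [-4, -2]] with rank 2, so corank 0. A Groebner basis of the Jacobian ideal J(f) in C{u,v} is {u, v}; counting standard monomials gives mu = 1. Corank 0: nondegenerate Morse point, so A_1.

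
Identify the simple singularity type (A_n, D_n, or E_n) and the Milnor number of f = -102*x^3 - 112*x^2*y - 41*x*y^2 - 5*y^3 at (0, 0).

Type D_4, Milnor number mu = 4.

The Hessian of f at 0 is [[0, 0], [0, 0]] with rank 0, so corank 2. A Groebner basis of the Jacobian ideal J(f) in C{x,y} is {y^3, x^2 + y^2/2, x*y - y^2/2}; counting standard monomials gives mu = 4. Corank 2; j^3 = -(3*x + y)*(34*x^2 + 26*x*y + 5*y^2) splits into three distinct lines over C (the quadratic factor has nonzero discriminant), so D_4.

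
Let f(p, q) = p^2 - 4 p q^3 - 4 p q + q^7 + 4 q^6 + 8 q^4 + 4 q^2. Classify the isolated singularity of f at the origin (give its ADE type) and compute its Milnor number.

Type A_{6}, Milnor number mu = 6.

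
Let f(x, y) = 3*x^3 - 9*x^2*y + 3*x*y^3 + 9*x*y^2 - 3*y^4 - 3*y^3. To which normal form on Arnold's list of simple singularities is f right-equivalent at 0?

E_7

The Hessian of f at 0 is [[0, 0], [0, 0]] with rank 0, so corank 2. A Groebner basis of the Jacobian ideal J(f) in C{x,y} is {x^3 - 3*x^2*y - 6*x^2 + 12*x*y - 6*y^2, 3*x^2 + x*y^2 - 6*x*y + 3*y^2, 3*x^2 - 6*x*y + y^3 + 3*y^2}; counting standard monomials gives mu = 7. Corank 2; j^3 = 3*(x - y)^3 is a perfect cube, so E-series; the 4-jet and mu = 7 give E_7.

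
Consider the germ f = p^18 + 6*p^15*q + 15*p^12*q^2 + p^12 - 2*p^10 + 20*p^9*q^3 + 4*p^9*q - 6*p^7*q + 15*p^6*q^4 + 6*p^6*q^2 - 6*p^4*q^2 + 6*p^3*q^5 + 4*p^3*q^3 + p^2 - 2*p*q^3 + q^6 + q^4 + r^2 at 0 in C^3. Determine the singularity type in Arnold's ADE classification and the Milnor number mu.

The Hessian of f at 0 has rank 2. Corank 1: A-series; mu = 3 gives A_3.

Type A3, Milnor number mu = 3.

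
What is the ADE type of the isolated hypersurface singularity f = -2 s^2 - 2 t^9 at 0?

The Hessian of f at 0 has rank 1. Corank 1: A-series; mu = 8 gives A_8.

A8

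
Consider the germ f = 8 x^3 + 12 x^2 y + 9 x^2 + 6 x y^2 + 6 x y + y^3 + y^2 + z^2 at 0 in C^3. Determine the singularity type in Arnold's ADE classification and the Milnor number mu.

The Hessian of f at 0 is [[18, 6, 0], [6, 2, 0], [0, 0, 2]] with rank 2, so corank 1. A Groebner basis of the Jacobian ideal J(f) in C{x,y,z} is {y^2, x + y/3, z}; counting standard monomials gives mu = 2. Corank 1: A-series; mu = 2 gives A_2.

Type A_2, Milnor number mu = 2.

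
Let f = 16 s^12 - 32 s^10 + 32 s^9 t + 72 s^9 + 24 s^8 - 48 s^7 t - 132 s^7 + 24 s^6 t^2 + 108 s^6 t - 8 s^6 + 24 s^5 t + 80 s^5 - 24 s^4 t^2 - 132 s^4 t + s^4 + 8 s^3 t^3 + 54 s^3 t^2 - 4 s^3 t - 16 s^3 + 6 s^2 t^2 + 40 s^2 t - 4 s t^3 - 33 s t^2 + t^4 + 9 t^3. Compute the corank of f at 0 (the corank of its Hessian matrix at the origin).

2

Hessian at 0 has rank 0.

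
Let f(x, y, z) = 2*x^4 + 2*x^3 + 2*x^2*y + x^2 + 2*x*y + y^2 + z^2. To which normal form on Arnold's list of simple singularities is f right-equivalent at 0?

A_3

The Hessian of f at 0 has rank 2. Corank 1: A-series; mu = 3 gives A_3.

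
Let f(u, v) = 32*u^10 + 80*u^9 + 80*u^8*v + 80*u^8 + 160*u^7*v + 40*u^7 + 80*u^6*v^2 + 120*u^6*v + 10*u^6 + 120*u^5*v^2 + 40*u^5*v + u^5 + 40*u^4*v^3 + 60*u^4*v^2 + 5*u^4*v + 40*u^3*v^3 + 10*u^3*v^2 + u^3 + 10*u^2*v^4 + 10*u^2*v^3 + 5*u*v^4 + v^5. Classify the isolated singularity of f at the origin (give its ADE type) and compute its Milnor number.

The Hessian of f at 0 has rank 0. Corank 2; j^3 = u^3 is a perfect cube, so E-series; the 5-jet and mu = 8 give E_8.

Type E_8, Milnor number mu = 8.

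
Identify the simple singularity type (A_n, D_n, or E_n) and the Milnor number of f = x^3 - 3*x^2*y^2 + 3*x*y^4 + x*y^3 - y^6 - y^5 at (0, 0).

Type E7, Milnor number mu = 7.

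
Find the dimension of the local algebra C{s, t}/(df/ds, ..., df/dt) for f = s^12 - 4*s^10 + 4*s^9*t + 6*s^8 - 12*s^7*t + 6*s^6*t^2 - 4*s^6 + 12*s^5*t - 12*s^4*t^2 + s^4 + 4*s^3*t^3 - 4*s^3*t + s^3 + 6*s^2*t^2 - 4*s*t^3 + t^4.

6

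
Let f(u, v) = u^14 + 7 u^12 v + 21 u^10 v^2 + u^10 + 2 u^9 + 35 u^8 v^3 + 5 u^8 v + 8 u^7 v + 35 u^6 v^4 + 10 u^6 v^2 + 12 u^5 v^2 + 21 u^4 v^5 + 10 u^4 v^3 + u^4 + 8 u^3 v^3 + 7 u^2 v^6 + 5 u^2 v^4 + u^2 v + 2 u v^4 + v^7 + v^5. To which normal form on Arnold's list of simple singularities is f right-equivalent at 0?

The Hessian of f at 0 has rank 0. Corank 2; j^3 = u^2*v has shape L^2 M (L != M), so D-series; mu = 6 gives D_6.

D6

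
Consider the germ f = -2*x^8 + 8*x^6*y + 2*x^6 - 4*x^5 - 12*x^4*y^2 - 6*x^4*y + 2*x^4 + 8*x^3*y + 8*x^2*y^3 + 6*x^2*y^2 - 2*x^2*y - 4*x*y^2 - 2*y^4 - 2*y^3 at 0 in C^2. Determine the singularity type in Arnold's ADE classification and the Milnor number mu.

The Hessian of f at 0 has rank 0. Corank 2; j^3 = -2*y*(x + y)^2 has shape L^2 M (L != M), so D-series; mu = 5 gives D_5.

Type D5, Milnor number mu = 5.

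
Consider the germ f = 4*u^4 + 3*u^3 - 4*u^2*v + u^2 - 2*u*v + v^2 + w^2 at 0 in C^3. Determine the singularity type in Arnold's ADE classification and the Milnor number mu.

Type A_2, Milnor number mu = 2.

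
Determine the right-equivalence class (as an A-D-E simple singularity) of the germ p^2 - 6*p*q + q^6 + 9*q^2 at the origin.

The Hessian of f at 0 has rank 1. Corank 1: A-series; mu = 5 gives A_5.

A5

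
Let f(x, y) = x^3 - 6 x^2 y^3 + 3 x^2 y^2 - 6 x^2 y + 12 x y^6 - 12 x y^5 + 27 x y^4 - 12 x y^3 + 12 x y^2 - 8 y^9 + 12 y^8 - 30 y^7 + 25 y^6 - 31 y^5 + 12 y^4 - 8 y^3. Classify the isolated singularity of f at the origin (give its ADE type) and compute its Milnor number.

Type E_8, Milnor number mu = 8.

The Hessian of f at 0 is [[0, 0], [0, 0]] with rank 0, so corank 2. A Groebner basis of the Jacobian ideal J(f) in C{x,y} is {-x^2/4 + x*y^3 - x*y^2/2 + x*y + y^3 - y^2, y^4, x^3 + 3*x^2 - 6*x*y^2 - 12*x*y + 4*y^3 + 12*y^2, x^2*y + x^2/2 - 3*x*y^2 - 2*x*y + 2*y^3 + 2*y^2}; counting standard monomials gives mu = 8. Corank 2; j^3 = (x - 2*y)^3 is a perfect cube, so E-series; the 5-jet and mu = 8 give E_8.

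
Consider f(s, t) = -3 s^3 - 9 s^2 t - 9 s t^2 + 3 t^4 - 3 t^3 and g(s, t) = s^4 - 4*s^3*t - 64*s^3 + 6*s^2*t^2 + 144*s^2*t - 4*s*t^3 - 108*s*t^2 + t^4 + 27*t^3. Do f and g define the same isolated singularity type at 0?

Yes.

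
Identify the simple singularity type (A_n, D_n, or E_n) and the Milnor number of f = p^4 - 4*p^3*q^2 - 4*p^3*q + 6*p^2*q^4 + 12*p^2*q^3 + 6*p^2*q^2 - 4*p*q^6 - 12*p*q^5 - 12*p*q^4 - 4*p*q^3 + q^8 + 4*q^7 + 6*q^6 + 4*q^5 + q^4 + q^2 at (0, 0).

The Hessian of f at 0 is [[0, 0], [0, 2]] with rank 1, so corank 1. A Groebner basis of the Jacobian ideal J(f) in C{p,q} is {p^3, q}; counting standard monomials gives mu = 3. Corank 1: A-series; mu = 3 gives A_3.

Type A_3, Milnor number mu = 3.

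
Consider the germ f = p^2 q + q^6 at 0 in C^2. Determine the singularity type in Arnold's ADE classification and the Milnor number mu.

Type D7, Milnor number mu = 7.

The Hessian of f at 0 is [[0, 0], [0, 0]] with rank 0, so corank 2. A Groebner basis of the Jacobian ideal J(f) in C{p,q} is {p^2/6 + q^5, p^3, p*q}; counting standard monomials gives mu = 7. Corank 2; j^3 = p^2*q has shape L^2 M (L != M), so D-series; mu = 7 gives D_7.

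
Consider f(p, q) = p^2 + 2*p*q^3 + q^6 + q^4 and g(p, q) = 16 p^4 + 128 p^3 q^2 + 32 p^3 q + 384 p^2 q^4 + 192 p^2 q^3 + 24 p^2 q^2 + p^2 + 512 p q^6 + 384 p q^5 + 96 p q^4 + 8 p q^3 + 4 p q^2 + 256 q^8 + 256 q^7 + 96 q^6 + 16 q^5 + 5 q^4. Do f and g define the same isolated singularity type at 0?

Yes.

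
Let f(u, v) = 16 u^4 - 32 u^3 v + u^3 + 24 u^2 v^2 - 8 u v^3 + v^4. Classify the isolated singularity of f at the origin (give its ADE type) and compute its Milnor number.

Type E_6, Milnor number mu = 6.

The Hessian of f at 0 is [[0, 0], [0, 0]] with rank 0, so corank 2. A Groebner basis of the Jacobian ideal J(f) in C{u,v} is {v^4, u*v^2 - v^3/6, u^2}; counting standard monomials gives mu = 6. Corank 2; j^3 = u^3 is a perfect cube, so E-series; the 4-jet and mu = 6 give E_6.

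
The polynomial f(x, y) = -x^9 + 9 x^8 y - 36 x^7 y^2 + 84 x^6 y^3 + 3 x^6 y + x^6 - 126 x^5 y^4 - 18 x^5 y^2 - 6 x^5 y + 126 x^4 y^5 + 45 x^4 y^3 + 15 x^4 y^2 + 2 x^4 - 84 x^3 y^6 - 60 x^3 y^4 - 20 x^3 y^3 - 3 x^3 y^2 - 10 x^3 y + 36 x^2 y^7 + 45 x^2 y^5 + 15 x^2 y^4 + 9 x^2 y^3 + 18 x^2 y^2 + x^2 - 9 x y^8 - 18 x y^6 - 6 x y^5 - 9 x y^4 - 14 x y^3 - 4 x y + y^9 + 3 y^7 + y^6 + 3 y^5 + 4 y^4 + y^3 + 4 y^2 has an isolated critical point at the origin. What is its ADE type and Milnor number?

Type A2, Milnor number mu = 2.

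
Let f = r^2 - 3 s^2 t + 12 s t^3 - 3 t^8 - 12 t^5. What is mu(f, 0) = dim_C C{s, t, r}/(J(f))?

9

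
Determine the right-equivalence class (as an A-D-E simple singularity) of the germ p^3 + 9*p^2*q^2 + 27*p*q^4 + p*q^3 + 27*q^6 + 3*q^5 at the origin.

E7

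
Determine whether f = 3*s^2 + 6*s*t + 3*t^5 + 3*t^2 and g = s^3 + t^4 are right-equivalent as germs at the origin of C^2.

No.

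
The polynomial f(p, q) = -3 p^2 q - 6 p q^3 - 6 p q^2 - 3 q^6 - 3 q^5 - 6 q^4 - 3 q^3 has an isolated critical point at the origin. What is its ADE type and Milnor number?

Type D_{7}, Milnor number mu = 7.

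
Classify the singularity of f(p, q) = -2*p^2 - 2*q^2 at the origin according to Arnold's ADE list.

The Hessian of f at 0 is [[-4, 0], [0, -4]] with rank 2, so corank 0. A Groebner basis of the Jacobian ideal J(f) in C{p,q} is {p, q}; counting standard monomials gives mu = 1. Corank 0: nondegenerate Morse point, so A_1.

A_1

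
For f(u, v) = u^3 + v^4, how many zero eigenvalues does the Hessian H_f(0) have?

2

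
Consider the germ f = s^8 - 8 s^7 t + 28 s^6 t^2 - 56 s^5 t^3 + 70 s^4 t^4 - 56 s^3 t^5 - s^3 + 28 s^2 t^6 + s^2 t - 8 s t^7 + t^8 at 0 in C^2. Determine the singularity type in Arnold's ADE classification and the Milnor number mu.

Type D_9, Milnor number mu = 9.

The Hessian of f at 0 has rank 0. Corank 2; j^3 = -s^2*(s - t) has shape L^2 M (L != M), so D-series; mu = 9 gives D_9.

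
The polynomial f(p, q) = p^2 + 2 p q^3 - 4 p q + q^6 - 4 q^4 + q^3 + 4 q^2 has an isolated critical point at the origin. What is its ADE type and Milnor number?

Type A_{2}, Milnor number mu = 2.

The Hessian of f at 0 is [[2, -4], [-4, 8]] with rank 1, so corank 1. A Groebner basis of the Jacobian ideal J(f) in C{p,q} is {q^2, p - 2*q}; counting standard monomials gives mu = 2. Corank 1: A-series; mu = 2 gives A_2.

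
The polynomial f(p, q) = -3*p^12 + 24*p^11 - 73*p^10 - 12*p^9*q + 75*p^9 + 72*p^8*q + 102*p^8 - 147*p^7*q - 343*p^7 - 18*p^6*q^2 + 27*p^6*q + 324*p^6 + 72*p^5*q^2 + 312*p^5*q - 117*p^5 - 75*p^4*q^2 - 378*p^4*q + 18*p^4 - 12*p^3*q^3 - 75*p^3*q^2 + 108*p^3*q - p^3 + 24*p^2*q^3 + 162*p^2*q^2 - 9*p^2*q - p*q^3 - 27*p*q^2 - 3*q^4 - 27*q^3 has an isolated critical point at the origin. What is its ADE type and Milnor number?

Type E_7, Milnor number mu = 7.

The Hessian of f at 0 is [[0, 0], [0, 0]] with rank 0, so corank 2. A Groebner basis of the Jacobian ideal J(f) in C{p,q} is {-p^2/2958 - p*q/493 + q^4 - q^3/8874 - 3*q^2/986, p^3 - 487*p^2/986 - 1461*p*q/493 + 79379*q^3/2958 - 4383*q^2/986, p^2*q + 973*p^2/8874 + 973*p*q/1479 - 238625*q^3/26622 + 973*q^2/986, -9*p^2/493 + p*q^2 - 54*p*q/493 + 1476*q^3/493 - 81*q^2/493}; counting standard monomials gives mu = 7. Corank 2; j^3 = -(p + 3*q)^3 is a perfect cube, so E-series; the 4-jet and mu = 7 give E_7.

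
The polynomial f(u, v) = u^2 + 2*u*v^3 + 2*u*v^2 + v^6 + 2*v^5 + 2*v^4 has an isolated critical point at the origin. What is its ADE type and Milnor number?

The Hessian of f at 0 is [[2, 0], [0, 0]] with rank 1, so corank 1. A Groebner basis of the Jacobian ideal J(f) in C{u,v} is {u^2, u*v, u + v^2}; counting standard monomials gives mu = 3. Corank 1: A-series; mu = 3 gives A_3.

Type A_3, Milnor number mu = 3.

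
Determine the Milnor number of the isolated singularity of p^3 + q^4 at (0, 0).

6

The Hessian of f at 0 has rank 0. Corank 2; j^3 = p^3 is a perfect cube, so E-series; the 4-jet and mu = 6 give E_6.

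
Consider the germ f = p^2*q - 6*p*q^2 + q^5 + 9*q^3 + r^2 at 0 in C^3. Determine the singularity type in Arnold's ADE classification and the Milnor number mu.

The Hessian of f at 0 has rank 1. Corank 2; j^3 = q*(p - 3*q)^2 has shape L^2 M (L != M), so D-series; mu = 6 gives D_6.

Type D_6, Milnor number mu = 6.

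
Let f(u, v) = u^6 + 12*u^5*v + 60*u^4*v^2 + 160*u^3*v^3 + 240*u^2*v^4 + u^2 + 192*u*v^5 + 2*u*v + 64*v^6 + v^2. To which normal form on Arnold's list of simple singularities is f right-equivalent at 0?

A5

The Hessian of f at 0 has rank 1. Corank 1: A-series; mu = 5 gives A_5.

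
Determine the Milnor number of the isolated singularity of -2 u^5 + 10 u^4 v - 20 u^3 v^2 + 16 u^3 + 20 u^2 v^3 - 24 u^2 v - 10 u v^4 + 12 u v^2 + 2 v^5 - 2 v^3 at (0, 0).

The Hessian of f at 0 has rank 0. Corank 2; j^3 = 2*(2*u - v)^3 is a perfect cube, so E-series; the 5-jet and mu = 8 give E_8.

8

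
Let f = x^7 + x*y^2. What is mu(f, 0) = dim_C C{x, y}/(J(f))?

8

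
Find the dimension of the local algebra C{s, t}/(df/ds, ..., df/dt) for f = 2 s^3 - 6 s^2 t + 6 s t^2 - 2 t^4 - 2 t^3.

6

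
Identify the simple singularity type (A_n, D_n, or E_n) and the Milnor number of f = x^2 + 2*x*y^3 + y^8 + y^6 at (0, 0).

Type A_{7}, Milnor number mu = 7.

The Hessian of f at 0 is [[2, 0], [0, 0]] with rank 1, so corank 1. A Groebner basis of the Jacobian ideal J(f) in C{x,y} is {x^3, x^2*y, x + y^3}; counting standard monomials gives mu = 7. Corank 1: A-series; mu = 7 gives A_7.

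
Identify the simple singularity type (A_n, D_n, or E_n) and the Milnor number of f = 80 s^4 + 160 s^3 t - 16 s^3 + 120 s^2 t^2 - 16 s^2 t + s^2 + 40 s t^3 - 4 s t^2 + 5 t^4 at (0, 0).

Type A_3, Milnor number mu = 3.

The Hessian of f at 0 has rank 1. Corank 1: A-series; mu = 3 gives A_3.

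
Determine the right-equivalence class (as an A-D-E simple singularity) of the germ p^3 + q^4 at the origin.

E_6

The Hessian of f at 0 is [[0, 0], [0, 0]] with rank 0, so corank 2. A Groebner basis of the Jacobian ideal J(f) in C{p,q} is {q^3, p^2}; counting standard monomials gives mu = 6. Corank 2; j^3 = p^3 is a perfect cube, so E-series; the 4-jet and mu = 6 give E_6.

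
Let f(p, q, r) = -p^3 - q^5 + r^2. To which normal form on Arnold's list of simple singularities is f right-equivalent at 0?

The Hessian of f at 0 has rank 1. Corank 2; j^3 = -p^3 is a perfect cube, so E-series; the 5-jet and mu = 8 give E_8.

E8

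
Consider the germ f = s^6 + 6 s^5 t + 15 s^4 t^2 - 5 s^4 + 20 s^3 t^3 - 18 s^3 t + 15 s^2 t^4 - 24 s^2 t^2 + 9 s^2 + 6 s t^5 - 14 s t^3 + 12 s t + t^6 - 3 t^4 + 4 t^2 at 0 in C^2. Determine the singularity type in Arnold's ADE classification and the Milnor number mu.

Type A_{3}, Milnor number mu = 3.

The Hessian of f at 0 has rank 1. Corank 1: A-series; mu = 3 gives A_3.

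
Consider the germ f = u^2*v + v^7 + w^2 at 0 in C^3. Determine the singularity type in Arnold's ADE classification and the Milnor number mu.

Type D_{8}, Milnor number mu = 8.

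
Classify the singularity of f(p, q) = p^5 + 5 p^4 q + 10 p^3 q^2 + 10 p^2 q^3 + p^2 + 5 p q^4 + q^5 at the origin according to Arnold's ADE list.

A4

The Hessian of f at 0 has rank 1. Corank 1: A-series; mu = 4 gives A_4.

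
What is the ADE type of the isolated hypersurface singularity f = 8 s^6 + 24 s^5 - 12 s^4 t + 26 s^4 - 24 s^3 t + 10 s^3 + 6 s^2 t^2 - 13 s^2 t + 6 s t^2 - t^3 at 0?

D_{4}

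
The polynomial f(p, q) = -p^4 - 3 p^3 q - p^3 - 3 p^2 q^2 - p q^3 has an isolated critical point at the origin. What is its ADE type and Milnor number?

Type E_7, Milnor number mu = 7.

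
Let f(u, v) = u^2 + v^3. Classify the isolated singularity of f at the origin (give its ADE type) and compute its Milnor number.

The Hessian of f at 0 has rank 1. Corank 1: A-series; mu = 2 gives A_2.

Type A_2, Milnor number mu = 2.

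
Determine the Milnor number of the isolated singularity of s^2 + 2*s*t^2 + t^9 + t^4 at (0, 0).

The Hessian of f at 0 has rank 1. Corank 1: A-series; mu = 8 gives A_8.

8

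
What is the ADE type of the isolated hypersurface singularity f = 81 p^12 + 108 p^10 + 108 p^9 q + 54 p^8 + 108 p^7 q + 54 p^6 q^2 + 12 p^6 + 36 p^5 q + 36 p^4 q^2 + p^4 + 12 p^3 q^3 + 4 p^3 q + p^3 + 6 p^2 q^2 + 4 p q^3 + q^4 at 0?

The Hessian of f at 0 has rank 0. Corank 2; j^3 = p^3 is a perfect cube, so E-series; the 4-jet and mu = 6 give E_6.

E_6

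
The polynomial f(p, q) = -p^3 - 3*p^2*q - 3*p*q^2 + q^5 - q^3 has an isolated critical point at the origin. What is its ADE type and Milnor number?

The Hessian of f at 0 has rank 0. Corank 2; j^3 = -(p + q)^3 is a perfect cube, so E-series; the 5-jet and mu = 8 give E_8.

Type E8, Milnor number mu = 8.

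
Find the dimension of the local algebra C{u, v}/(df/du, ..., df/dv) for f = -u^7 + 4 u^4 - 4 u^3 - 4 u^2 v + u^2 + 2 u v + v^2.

The Hessian of f at 0 has rank 1. Corank 1: A-series; mu = 6 gives A_6.

6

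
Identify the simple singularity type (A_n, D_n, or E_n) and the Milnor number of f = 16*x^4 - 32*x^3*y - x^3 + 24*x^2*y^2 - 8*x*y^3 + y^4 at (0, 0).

Type E_{6}, Milnor number mu = 6.

The Hessian of f at 0 is [[0, 0], [0, 0]] with rank 0, so corank 2. A Groebner basis of the Jacobian ideal J(f) in C{x,y} is {y^4, x*y^2 - y^3/6, x^2}; counting standard monomials gives mu = 6. Corank 2; j^3 = -x^3 is a perfect cube, so E-series; the 4-jet and mu = 6 give E_6.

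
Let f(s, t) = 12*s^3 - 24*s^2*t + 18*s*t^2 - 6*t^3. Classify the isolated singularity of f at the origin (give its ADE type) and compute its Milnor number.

Type D_4, Milnor number mu = 4.

The Hessian of f at 0 has rank 0. Corank 2; j^3 = 6*(s - t)*(2*s^2 - 2*s*t + t^2) splits into three distinct lines over C (the quadratic factor has nonzero discriminant), so D_4.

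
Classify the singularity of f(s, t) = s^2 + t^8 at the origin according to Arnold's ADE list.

The Hessian of f at 0 is [[2, 0], [0, 0]] with rank 1, so corank 1. A Groebner basis of the Jacobian ideal J(f) in C{s,t} is {t^7, s}; counting standard monomials gives mu = 7. Corank 1: A-series; mu = 7 gives A_7.

A_{7}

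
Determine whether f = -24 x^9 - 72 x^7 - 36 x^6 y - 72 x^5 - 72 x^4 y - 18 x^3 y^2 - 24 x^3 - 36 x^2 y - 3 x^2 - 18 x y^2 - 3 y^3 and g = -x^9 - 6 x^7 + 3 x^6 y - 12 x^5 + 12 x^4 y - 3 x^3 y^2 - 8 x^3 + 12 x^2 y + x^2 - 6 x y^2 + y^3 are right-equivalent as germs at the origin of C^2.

Yes.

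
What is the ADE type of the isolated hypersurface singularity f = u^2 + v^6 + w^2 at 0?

A_5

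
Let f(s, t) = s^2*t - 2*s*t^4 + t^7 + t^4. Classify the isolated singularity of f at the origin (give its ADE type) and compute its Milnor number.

Type D_{5}, Milnor number mu = 5.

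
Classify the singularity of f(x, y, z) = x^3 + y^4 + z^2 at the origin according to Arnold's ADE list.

E_{6}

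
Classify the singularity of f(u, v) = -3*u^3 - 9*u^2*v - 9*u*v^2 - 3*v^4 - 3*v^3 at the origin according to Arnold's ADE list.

E6

The Hessian of f at 0 has rank 0. Corank 2; j^3 = -3*(u + v)^3 is a perfect cube, so E-series; the 4-jet and mu = 6 give E_6.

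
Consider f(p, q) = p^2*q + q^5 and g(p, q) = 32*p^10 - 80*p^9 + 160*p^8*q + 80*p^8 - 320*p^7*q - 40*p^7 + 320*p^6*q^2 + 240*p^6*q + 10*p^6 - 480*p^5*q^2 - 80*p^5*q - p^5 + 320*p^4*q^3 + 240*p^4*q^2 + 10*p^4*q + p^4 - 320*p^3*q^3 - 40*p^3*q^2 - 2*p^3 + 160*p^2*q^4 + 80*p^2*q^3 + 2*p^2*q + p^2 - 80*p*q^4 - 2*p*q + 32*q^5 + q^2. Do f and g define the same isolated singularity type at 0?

The Hessian of f at 0 has rank 0. Corank 2; j^3 = p^2*q has shape L^2 M (L != M), so D-series; mu = 6 gives D_6. The Hessian of g at 0 has rank 1. Corank 1: A-series; mu = 4 gives A_4. f is D_6 but g is A_4, hence not right-equivalent.

No.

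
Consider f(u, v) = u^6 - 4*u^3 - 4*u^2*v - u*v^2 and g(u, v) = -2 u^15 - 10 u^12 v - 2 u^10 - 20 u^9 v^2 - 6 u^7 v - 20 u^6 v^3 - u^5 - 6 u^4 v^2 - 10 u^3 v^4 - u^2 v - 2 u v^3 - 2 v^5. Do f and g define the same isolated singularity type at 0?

The Hessian of f at 0 is [[0, 0], [0, 0]] with rank 0, so corank 2. A Groebner basis of the Jacobian ideal J(f) in C{u,v} is {32*u*v/3 + v^5 + 16*v^2/3, u*v^2 + v^3/2, u^2 + u*v/2}; counting standard monomials gives mu = 7. Corank 2; j^3 = -u*(2*u + v)^2 has shape L^2 M (L != M), so D-series; mu = 7 gives D_7. The Hessian of g at 0 is [[0, 0], [0, 0]] with rank 0, so corank 2. A Groebner basis of the Jacobian ideal J(g) in C{u,v} is {u^3, u^2*v, -u^2/4 + u*v^2, u*v + v^3}; counting standard monomials gives mu = 6. Corank 2; j^3 = -u^2*v has shape L^2 M (L != M), so D-series; mu = 6 gives D_6. f is D_7 but g is D_6, hence not right-equivalent.

No.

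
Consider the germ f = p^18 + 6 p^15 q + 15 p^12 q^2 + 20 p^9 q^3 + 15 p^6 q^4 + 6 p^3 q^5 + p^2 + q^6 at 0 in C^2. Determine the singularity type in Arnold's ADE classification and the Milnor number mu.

Type A_5, Milnor number mu = 5.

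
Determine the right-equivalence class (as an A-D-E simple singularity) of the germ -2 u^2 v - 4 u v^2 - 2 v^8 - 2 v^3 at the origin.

The Hessian of f at 0 has rank 0. Corank 2; j^3 = -2*v*(u + v)^2 has shape L^2 M (L != M), so D-series; mu = 9 gives D_9.

D9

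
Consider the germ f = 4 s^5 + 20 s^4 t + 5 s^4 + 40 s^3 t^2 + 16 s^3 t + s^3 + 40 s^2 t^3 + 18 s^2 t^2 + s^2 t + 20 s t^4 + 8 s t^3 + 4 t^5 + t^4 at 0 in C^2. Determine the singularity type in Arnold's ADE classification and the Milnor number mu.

The Hessian of f at 0 is [[0, 0], [0, 0]] with rank 0, so corank 2. A Groebner basis of the Jacobian ideal J(f) in C{s,t} is {s*t^2, -s*t/2 + t^3, s^2 + 2*s*t}; counting standard monomials gives mu = 5. Corank 2; j^3 = s^2*(s + t) has shape L^2 M (L != M), so D-series; mu = 5 gives D_5.

Type D5, Milnor number mu = 5.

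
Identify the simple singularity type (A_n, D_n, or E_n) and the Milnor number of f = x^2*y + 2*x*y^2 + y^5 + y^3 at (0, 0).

Type D6, Milnor number mu = 6.

The Hessian of f at 0 has rank 0. Corank 2; j^3 = y*(x + y)^2 has shape L^2 M (L != M), so D-series; mu = 6 gives D_6.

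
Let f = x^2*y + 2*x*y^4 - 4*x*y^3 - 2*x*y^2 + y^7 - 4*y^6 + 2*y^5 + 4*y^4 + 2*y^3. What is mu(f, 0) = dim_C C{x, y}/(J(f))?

4

The Hessian of f at 0 has rank 0. Corank 2; j^3 = y*(x^2 - 2*x*y + 2*y^2) splits into three distinct lines over C (the quadratic factor has nonzero discriminant), so D_4.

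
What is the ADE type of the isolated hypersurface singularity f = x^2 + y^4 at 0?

The Hessian of f at 0 has rank 1. Corank 1: A-series; mu = 3 gives A_3.

A3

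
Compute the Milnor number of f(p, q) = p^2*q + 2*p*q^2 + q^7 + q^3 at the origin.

8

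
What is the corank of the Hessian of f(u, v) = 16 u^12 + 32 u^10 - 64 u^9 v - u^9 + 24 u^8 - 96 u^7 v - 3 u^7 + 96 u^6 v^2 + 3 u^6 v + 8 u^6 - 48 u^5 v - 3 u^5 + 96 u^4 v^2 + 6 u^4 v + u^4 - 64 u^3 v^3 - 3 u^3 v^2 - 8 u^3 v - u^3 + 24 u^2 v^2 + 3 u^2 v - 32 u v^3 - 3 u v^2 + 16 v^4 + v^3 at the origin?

The Hessian at 0 is [[0, 0], [0, 0]] of rank 0; hence corank 2.

2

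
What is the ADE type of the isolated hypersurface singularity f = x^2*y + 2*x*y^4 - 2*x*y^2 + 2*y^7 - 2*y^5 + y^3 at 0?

The Hessian of f at 0 is [[0, 0], [0, 0]] with rank 0, so corank 2. A Groebner basis of the Jacobian ideal J(f) in C{x,y} is {-x^2/6 + x*y^3 + 4*x*y/3 - 7*y^2/6, x*y + y^4 - y^2, x^3 - 3*x*y^2 + 2*y^3, x^2*y - 2*x*y^2 + y^3}; counting standard monomials gives mu = 8. Corank 2; j^3 = y*(x - y)^2 has shape L^2 M (L != M), so D-series; mu = 8 gives D_8.

D_8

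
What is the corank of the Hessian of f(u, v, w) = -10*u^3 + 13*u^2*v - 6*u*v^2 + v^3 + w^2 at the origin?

Hessian at 0 has rank 1.

2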